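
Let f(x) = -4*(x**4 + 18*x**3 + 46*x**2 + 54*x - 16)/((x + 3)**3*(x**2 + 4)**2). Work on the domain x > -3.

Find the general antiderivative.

F(x) = -2/(x**2 + 6*x + 9) + 2/(x**2/2 + 2) + C

Differentiate the proposed F(x) back; it has to land on f(x) exactly.
Check: d/dx[-2/(x**2 + 6*x + 9) + 2/(x**2/2 + 2)] = (-4*x**4 - 72*x**3 - 184*x**2 - 216*x + 64)/(x**7 + 9*x**6 + 35*x**5 + 99*x**4 + 232*x**3 + 360*x**2 + 432*x + 432), which equals f(x).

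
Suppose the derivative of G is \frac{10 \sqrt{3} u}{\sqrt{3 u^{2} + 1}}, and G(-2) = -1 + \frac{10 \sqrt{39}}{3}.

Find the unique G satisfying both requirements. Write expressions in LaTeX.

G(u) = 5 \sqrt{4 u^{2} + \frac{4}{3}} - 1

The substitution w = 4 u^{2} + \frac{4}{3} works: G'(u) is exactly (dG/dw)*(dw/du) for that inner function.
A general antiderivative is 5 \sqrt{4 u^{2} + \frac{4}{3}} + C.
The condition gives C = -1 + \frac{10 \sqrt{39}}{3} - (\frac{10 \sqrt{39}}{3}) = -1.
So G(u) = 5 \sqrt{4 u^{2} + \frac{4}{3}} - 1.
Check: d/du[5 \sqrt{4 u^{2} + \frac{4}{3}} - 1] = \frac{10 \sqrt{3} u}{\sqrt{3 u^{2} + 1}} = G'(u).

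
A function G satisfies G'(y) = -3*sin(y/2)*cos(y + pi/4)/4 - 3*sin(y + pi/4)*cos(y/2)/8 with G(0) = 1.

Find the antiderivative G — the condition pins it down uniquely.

G(y) = -(3*sin(y/2)*sin(y + pi/4) - 4)/4

Recognize the product-rule pattern: G'(y) = u'v + uv' with u = -3*sin(y/2)/4, v = sin(y + pi/4), so integration by parts undoes it.
A general antiderivative is -3*sin(y/2)*sin(y + pi/4)/4 + C.
The condition gives C = 1 - (0) = 1.
So G(y) = -(3*sin(y/2)*sin(y + pi/4) - 4)/4.
Check: d/dy[-(3*sin(y/2)*sin(y + pi/4) - 4)/4] = -3*sin(y/2)*cos(y + pi/4)/4 - 3*sin(y + pi/4)*cos(y/2)/8 = G'(y).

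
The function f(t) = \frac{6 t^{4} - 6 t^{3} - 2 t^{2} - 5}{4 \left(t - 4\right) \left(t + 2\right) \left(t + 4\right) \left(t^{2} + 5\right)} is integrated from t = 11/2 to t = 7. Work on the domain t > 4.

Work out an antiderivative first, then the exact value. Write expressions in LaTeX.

Antiderivative: F(t) = \frac{1115 \log{\left(t - 4 \right)}}{4032} - \frac{131 \log{\left(t + 2 \right)}}{432} + \frac{269 \log{\left(t + 4 \right)}}{192} + \frac{95 \log{\left(t^{2} + 5 \right)}}{1512} - \frac{23 \sqrt{5} \operatorname{atan}{\left(\frac{\sqrt{5} t}{5} \right)}}{189}; value = - \frac{269 \log{\left(\frac{19}{2} \right)}}{192} - \frac{131 \log{\left(9 \right)}}{432} - \frac{23 \sqrt{5} \operatorname{atan}{\left(\frac{7 \sqrt{5}}{5} \right)}}{189} - \frac{95 \log{\left(\frac{141}{4} \right)}}{1512} - \frac{1115 \log{\left(\frac{3}{2} \right)}}{4032} + \frac{95 \log{\left(54 \right)}}{1512} + \frac{1115 \log{\left(3 \right)}}{4032} + \frac{23 \sqrt{5} \operatorname{atan}{\left(\frac{11 \sqrt{5}}{10} \right)}}{189} + \frac{131 \log{\left(\frac{15}{2} \right)}}{432} + \frac{269 \log{\left(11 \right)}}{192}

The denominator factors as 4 \left(t - 4\right) \left(t + 2\right) \left(t + 4\right) \left(t^{2} + 5\right); partial fractions split f into directly integrable pieces: \frac{5 \left(19 t - 92\right)}{756 \left(t^{2} + 5\right)} + \frac{269}{192 \left(t + 4\right)} - \frac{131}{432 \left(t + 2\right)} + \frac{1115}{4032 \left(t - 4\right)}.
F(t) = \frac{1115 \log{\left(t - 4 \right)}}{4032} - \frac{131 \log{\left(t + 2 \right)}}{432} + \frac{269 \log{\left(t + 4 \right)}}{192} + \frac{95 \log{\left(t^{2} + 5 \right)}}{1512} - \frac{23 \sqrt{5} \operatorname{atan}{\left(\frac{\sqrt{5} t}{5} \right)}}{189} is an antiderivative of f.
Check: d/dt[\frac{1115 \log{\left(t - 4 \right)}}{4032} - \frac{131 \log{\left(t + 2 \right)}}{432} + \frac{269 \log{\left(t + 4 \right)}}{192} + \frac{95 \log{\left(t^{2} + 5 \right)}}{1512} - \frac{23 \sqrt{5} \operatorname{atan}{\left(\frac{\sqrt{5} t}{5} \right)}}{189}] = \frac{6 t^{4} - 6 t^{3} - 2 t^{2} - 5}{4 t^{5} + 8 t^{4} - 44 t^{3} - 88 t^{2} - 320 t - 640}, which equals f(t).
F(7) = - \frac{131 \log{\left(9 \right)}}{432} - \frac{23 \sqrt{5} \operatorname{atan}{\left(\frac{7 \sqrt{5}}{5} \right)}}{189} + \frac{95 \log{\left(54 \right)}}{1512} + \frac{1115 \log{\left(3 \right)}}{4032} + \frac{269 \log{\left(11 \right)}}{192}; F(11/2) = - \frac{131 \log{\left(\frac{15}{2} \right)}}{432} - \frac{23 \sqrt{5} \operatorname{atan}{\left(\frac{11 \sqrt{5}}{10} \right)}}{189} + \frac{1115 \log{\left(\frac{3}{2} \right)}}{4032} + \frac{95 \log{\left(\frac{141}{4} \right)}}{1512} + \frac{269 \log{\left(\frac{19}{2} \right)}}{192}.
Integral = F(7) - F(11/2) = - \frac{269 \log{\left(\frac{19}{2} \right)}}{192} - \frac{131 \log{\left(9 \right)}}{432} - \frac{23 \sqrt{5} \operatorname{atan}{\left(\frac{7 \sqrt{5}}{5} \right)}}{189} - \frac{95 \log{\left(\frac{141}{4} \right)}}{1512} - \frac{1115 \log{\left(\frac{3}{2} \right)}}{4032} + \frac{95 \log{\left(54 \right)}}{1512} + \frac{1115 \log{\left(3 \right)}}{4032} + \frac{23 \sqrt{5} \operatorname{atan}{\left(\frac{11 \sqrt{5}}{10} \right)}}{189} + \frac{131 \log{\left(\frac{15}{2} \right)}}{432} + \frac{269 \log{\left(11 \right)}}{192}.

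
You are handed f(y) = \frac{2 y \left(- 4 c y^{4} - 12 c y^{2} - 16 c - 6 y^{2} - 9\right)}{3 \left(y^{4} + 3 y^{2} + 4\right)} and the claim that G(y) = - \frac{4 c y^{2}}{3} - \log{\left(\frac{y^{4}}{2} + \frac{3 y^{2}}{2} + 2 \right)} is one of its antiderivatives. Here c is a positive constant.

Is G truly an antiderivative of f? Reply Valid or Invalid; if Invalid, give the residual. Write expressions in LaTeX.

Valid - differentiating G returns exactly f.

d/dy[G] = \frac{- 8 c y^{5} - 24 c y^{3} - 32 c y - 12 y^{3} - 18 y}{3 y^{4} + 9 y^{2} + 12}
This equals f(y) exactly, so the claim holds.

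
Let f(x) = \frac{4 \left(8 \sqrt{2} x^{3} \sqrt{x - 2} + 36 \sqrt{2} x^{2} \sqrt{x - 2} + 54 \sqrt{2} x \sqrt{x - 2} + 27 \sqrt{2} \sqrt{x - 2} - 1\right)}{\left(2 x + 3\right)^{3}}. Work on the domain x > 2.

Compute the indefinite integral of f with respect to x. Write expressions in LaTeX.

F(x) = \frac{8 x \sqrt{2 x - 4}}{3} - \frac{16 \sqrt{2 x - 4}}{3} + \frac{1}{4 x^{2} + 12 x + 9} + C

A candidate is checked by its d/dx: the result must match f(x).
Check: d/dx[\frac{8 x \sqrt{2 x - 4}}{3} - \frac{16 \sqrt{2 x - 4}}{3} + \frac{1}{4 x^{2} + 12 x + 9}] = \frac{32 \sqrt{2} x^{4} + 80 \sqrt{2} x^{3} - 72 \sqrt{2} x^{2} - 324 \sqrt{2} x - 4 \sqrt{x - 2} - 216 \sqrt{2}}{8 x^{3} \sqrt{x - 2} + 36 x^{2} \sqrt{x - 2} + 54 x \sqrt{x - 2} + 27 \sqrt{x - 2}}, which equals f(x).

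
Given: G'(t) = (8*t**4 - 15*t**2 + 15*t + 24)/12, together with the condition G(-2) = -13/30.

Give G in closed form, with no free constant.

A candidate passes only if d/dt[G] lands on the given G'(t) exactly.
A general antiderivative is 2*t**5/15 - 5*t**3/12 + 5*t**2/8 + 2*t + C.
The condition gives C = -13/30 - (-73/30) = 2.
So G(t) = (16*t**5 - 50*t**3 + 75*t**2 + 240*t + 240)/120.
Check: d/dt[(16*t**5 - 50*t**3 + 75*t**2 + 240*t + 240)/120] = 2*t**4/3 - 5*t**2/4 + 5*t/4 + 2, which equals G'(t).

G(t) = (16*t**5 - 50*t**3 + 75*t**2 + 240*t + 240)/120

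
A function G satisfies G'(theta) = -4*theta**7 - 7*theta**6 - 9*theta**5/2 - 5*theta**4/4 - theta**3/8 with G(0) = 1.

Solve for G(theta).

The substitution u = theta**2 + theta/2 works: G'(theta) is exactly (dG/du)*(du/dtheta) for that inner function.
A general antiderivative is -(theta**2 + theta/2)**4/2 + C.
The condition gives C = 1 - (0) = 1.
So G(theta) = (-theta**4*(2*theta + 1)**4 + 32)/32.
Check: d/dtheta[(-theta**4*(2*theta + 1)**4 + 32)/32] = -4*theta**7 - 7*theta**6 - 9*theta**5/2 - 5*theta**4/4 - theta**3/8 = G'(theta).

G(theta) = (-theta**4*(2*theta + 1)**4 + 32)/32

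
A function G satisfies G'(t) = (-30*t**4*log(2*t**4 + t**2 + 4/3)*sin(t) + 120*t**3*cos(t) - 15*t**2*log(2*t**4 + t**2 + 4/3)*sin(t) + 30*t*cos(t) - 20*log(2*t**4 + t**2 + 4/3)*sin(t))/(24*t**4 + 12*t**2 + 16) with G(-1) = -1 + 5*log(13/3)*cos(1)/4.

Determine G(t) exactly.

G'(t) has the shape u'v + uv' for u = 5*cos(t)/4 and v = log(2*t**4 + t**2 + 4/3) — it is the derivative of the product u*v.
A general antiderivative is 5*log(2*t**4 + t**2 + 4/3)*cos(t)/4 + C.
The condition gives C = -1 + 5*log(13/3)*cos(1)/4 - (5*log(13/3)*cos(1)/4) = -1.
So G(t) = (5*log(2*t**4 + t**2 + 4/3)*cos(t) - 4)/4.
Check: d/dt[(5*log(2*t**4 + t**2 + 4/3)*cos(t) - 4)/4] = (-30*t**4*log(2*t**4 + t**2 + 4/3)*sin(t) + 120*t**3*cos(t) - 15*t**2*log(2*t**4 + t**2 + 4/3)*sin(t) + 30*t*cos(t) - 20*log(2*t**4 + t**2 + 4/3)*sin(t))/(24*t**4 + 12*t**2 + 16) = G'(t).

G(t) = (5*log(2*t**4 + t**2 + 4/3)*cos(t) - 4)/4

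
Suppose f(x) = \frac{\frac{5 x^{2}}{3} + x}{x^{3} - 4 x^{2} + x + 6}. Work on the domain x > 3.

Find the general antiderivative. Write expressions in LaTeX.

F(x) = \frac{81 \log{\left(x - 3 \right)} - 52 \log{\left(x - 2 \right)} + \log{\left(x + 1 \right)}}{18} + C

Factor the denominator (3 \left(x - 3\right) \left(x - 2\right) \left(x + 1\right)) and decompose: f = \frac{1}{18 \left(x + 1\right)} - \frac{26}{9 \left(x - 2\right)} + \frac{9}{2 \left(x - 3\right)}; each piece integrates to a log, atan, or power term.
Check: d/dx[\frac{81 \log{\left(x - 3 \right)} - 52 \log{\left(x - 2 \right)} + \log{\left(x + 1 \right)}}{18}] = \frac{5 x^{2} + 3 x}{3 x^{3} - 12 x^{2} + 3 x + 18}, which equals f(x).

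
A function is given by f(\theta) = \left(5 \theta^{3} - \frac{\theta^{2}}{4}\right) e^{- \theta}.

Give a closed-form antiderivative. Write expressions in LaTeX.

An antiderivative is F(\theta) = \frac{\left(- 20 \theta^{3} - 59 \theta^{2} - 118 \theta - 118\right) e^{- \theta}}{4}.

Recognize the product-rule pattern: f = u'v + uv' with u = - 5 \theta^{3} - \frac{59 \theta^{2}}{4} - \frac{59 \theta}{2} - \frac{59}{2}, v = e^{- \theta}, so integration by parts undoes it.
Check: d/d\theta[\frac{\left(- 20 \theta^{3} - 59 \theta^{2} - 118 \theta - 118\right) e^{- \theta}}{4}] = \frac{\left(20 \theta^{3} - \theta^{2}\right) e^{- \theta}}{4}, which equals f(\theta).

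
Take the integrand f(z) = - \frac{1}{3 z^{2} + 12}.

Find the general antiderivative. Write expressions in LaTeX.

A candidate is checked by its d/dz: the result must match f(z).
Check: d/dz[- \frac{\operatorname{atan}{\left(\frac{z}{2} \right)}}{6}] = - \frac{1}{3 z^{2} + 12} = f(z).

F(z) = - \frac{\operatorname{atan}{\left(\frac{z}{2} \right)}}{6} + C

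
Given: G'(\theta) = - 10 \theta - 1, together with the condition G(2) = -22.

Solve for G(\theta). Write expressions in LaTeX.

Since d/d\theta undoes antidifferentiation here, G(\theta) must give back the stated G'(\theta).
A general antiderivative is - 5 \theta^{2} - \theta + C.
The condition gives C = -22 - (-22) = 0.
So G(\theta) = \theta \left(- 5 \theta - 1\right).
Check: d/d\theta[\theta \left(- 5 \theta - 1\right)] = - 10 \theta - 1 = G'(\theta).

G(\theta) = \theta \left(- 5 \theta - 1\right)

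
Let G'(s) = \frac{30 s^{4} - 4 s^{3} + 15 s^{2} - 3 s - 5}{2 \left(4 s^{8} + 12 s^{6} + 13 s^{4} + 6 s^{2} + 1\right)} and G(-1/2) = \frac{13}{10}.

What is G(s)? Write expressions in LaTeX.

G(s) = \frac{4 s^{4} + 6 s^{2} - 10 s + 3}{8 s^{4} + 12 s^{2} + 4}

Recognize the product-rule pattern: G'(s) = u'v + uv' with u = \frac{1}{2 s^{4} + 3 s^{2} + 1}, v = \frac{1}{4} - \frac{5 s}{2}, so integration by parts undoes it.
A general antiderivative is \frac{\frac{1}{4} - \frac{5 s}{2}}{2 s^{4} + 3 s^{2} + 1} + C.
The condition gives C = \frac{13}{10} - (\frac{4}{5}) = \frac{1}{2}.
So G(s) = \frac{4 s^{4} + 6 s^{2} - 10 s + 3}{8 s^{4} + 12 s^{2} + 4}.
Check: d/ds[\frac{4 s^{4} + 6 s^{2} - 10 s + 3}{8 s^{4} + 12 s^{2} + 4}] = \frac{30 s^{4} - 4 s^{3} + 15 s^{2} - 3 s - 5}{8 s^{8} + 24 s^{6} + 26 s^{4} + 12 s^{2} + 2}, which equals G'(s).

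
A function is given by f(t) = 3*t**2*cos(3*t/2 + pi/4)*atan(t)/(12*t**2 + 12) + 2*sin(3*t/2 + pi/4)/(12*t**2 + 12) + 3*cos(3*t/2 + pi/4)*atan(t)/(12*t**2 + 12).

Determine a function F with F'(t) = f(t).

Recognize the product-rule pattern: f = u'v + uv' with u = atan(t)/6, v = sin(3*t/2 + pi/4), so integration by parts undoes it.
Check: d/dt[sin(3*t/2 + pi/4)*atan(t)/6] = (3*t**2*cos(3*t/2 + pi/4)*atan(t) + 2*sin(3*t/2 + pi/4) + 3*cos(3*t/2 + pi/4)*atan(t))/(12*t**2 + 12), which equals f(t).

An antiderivative is F(t) = sin(3*t/2 + pi/4)*atan(t)/6.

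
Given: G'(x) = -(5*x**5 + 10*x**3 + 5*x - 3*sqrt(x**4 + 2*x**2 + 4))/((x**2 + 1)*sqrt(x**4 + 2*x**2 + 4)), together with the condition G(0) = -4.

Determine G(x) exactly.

G(x) = (-5*sqrt(x**4 + 2*x**2 + 4) + 6*atan(x) + 2)/2

Any candidate G(x) must reproduce the stated G'(x) exactly.
A general antiderivative is -5*sqrt(x**4 + 2*x**2 + 4)/2 + 3*atan(x) + C.
The condition gives C = -4 - (-5) = 1.
So G(x) = (-5*sqrt(x**4 + 2*x**2 + 4) + 6*atan(x) + 2)/2.
Check: d/dx[(-5*sqrt(x**4 + 2*x**2 + 4) + 6*atan(x) + 2)/2] = (-5*x**5 - 10*x**3 - 5*x + 3*sqrt(x**4 + 2*x**2 + 4))/(x**2*sqrt(x**4 + 2*x**2 + 4) + sqrt(x**4 + 2*x**2 + 4)), which equals G'(x).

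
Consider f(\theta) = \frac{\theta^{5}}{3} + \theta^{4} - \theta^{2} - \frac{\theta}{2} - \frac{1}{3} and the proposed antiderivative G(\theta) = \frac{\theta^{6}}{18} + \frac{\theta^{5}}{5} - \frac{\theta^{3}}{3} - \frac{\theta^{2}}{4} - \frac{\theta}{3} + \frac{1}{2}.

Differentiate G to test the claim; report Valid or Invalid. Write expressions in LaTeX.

Valid - differentiating G returns exactly f.

d/d\theta[G] = \frac{\theta^{5}}{3} + \theta^{4} - \theta^{2} - \frac{\theta}{2} - \frac{1}{3}
This equals f(\theta) exactly, so the claim holds.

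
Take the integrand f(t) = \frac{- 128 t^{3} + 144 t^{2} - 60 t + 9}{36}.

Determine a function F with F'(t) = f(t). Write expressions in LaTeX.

An antiderivative is F(t) = - \frac{8 t^{4}}{9} + \frac{4 t^{3}}{3} - \frac{5 t^{2}}{6} + \frac{t}{4}.

The substitution u = - \frac{4 t^{2}}{3} + t - \frac{1}{4} works: f is exactly (dF/du)*(du/dt) for that inner function.
Check: d/dt[- \frac{8 t^{4}}{9} + \frac{4 t^{3}}{3} - \frac{5 t^{2}}{6} + \frac{t}{4}] = - \frac{32 t^{3}}{9} + 4 t^{2} - \frac{5 t}{3} + \frac{1}{4}, which equals f(t).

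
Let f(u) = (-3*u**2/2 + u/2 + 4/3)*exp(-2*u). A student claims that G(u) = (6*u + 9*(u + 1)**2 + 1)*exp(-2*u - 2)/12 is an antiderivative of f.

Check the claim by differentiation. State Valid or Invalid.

d/du[G] = (-9*u**2 - 15*u + 2)*exp(-2)*exp(-2*u)/6
d/du[G] - f(u) = (-9*u**2 + 9*u**2*exp(2) - 3*u*exp(2) - 15*u - 8*exp(2) + 2)*exp(-2)*exp(-2*u)/6 != 0.

Invalid: d/du[G] - f = (-9*u**2 + 9*u**2*exp(2) - 3*u*exp(2) - 15*u - 8*exp(2) + 2)*exp(-2)*exp(-2*u)/6, which is not 0.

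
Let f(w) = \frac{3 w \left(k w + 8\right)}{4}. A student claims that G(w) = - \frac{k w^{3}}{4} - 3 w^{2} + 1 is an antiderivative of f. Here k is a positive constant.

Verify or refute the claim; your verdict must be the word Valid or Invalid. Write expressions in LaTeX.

d/dw[G] = - \frac{3 k w^{2}}{4} - 6 w
d/dw[G] - f(w) = - \frac{3 k w^{2}}{2} - 12 w != 0.

Invalid: d/dw[G] - f = - \frac{3 k w^{2}}{2} - 12 w, which is not 0.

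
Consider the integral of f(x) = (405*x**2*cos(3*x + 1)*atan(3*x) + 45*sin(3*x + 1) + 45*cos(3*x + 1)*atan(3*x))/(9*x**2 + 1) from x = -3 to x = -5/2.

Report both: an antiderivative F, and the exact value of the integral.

Antiderivative: F(x) = 15*sin(3*x + 1)*atan(3*x); value = -15*sin(8)*atan(9) + 15*sin(13/2)*atan(15/2)

Recognize the product-rule pattern: f = u'v + uv' with u = 15*atan(3*x), v = sin(3*x + 1), so integration by parts undoes it.
F(x) = 15*sin(3*x + 1)*atan(3*x) is an antiderivative of f.
Check: d/dx[15*sin(3*x + 1)*atan(3*x)] = (405*x**2*cos(3*x + 1)*atan(3*x) + 45*sin(3*x + 1) + 45*cos(3*x + 1)*atan(3*x))/(9*x**2 + 1) = f(x).
F(-5/2) = 15*sin(13/2)*atan(15/2); F(-3) = 15*sin(8)*atan(9).
Integral = F(-5/2) - F(-3) = -15*sin(8)*atan(9) + 15*sin(13/2)*atan(15/2).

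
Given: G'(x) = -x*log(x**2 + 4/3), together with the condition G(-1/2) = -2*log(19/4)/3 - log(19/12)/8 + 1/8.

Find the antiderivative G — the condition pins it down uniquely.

G(x) = -(3*x**2*log(x**2 + 4/3) - 3*x**2 + 4*log(3*x**2 + 4))/6

Differentiate the proposed G(x) back; it has to land on the given G'(x).
A general antiderivative is -x**2*log(x**2 + 4/3)/2 + x**2/2 - 2*log(3*x**2 + 4)/3 + C.
The condition gives C = -2*log(19/4)/3 - log(19/12)/8 + 1/8 - (-2*log(19/4)/3 - log(19/12)/8 + 1/8) = 0.
So G(x) = -(3*x**2*log(x**2 + 4/3) - 3*x**2 + 4*log(3*x**2 + 4))/6.
Check: d/dx[-(3*x**2*log(x**2 + 4/3) - 3*x**2 + 4*log(3*x**2 + 4))/6] = -x*log(x**2 + 4/3) = G'(x).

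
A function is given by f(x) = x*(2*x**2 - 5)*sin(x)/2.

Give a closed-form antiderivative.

An antiderivative is F(x) = -x**3*cos(x) + 3*x**2*sin(x) + 17*x*cos(x)/2 - 17*sin(x)/2.

Any candidate F(x) must reproduce f(x) exactly when differentiated.
Check: d/dx[-x**3*cos(x) + 3*x**2*sin(x) + 17*x*cos(x)/2 - 17*sin(x)/2] = x**3*sin(x) - 5*x*sin(x)/2, which equals f(x).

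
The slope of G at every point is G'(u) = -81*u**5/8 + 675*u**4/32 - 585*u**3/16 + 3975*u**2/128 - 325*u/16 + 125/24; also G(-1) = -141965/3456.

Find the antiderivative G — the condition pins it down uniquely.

The substitution w = 3*u**2/2 - 5*u/4 + 5/3 works: G'(u) is exactly (dG/dw)*(dw/du) for that inner function.
A general antiderivative is -(3*u**2/2 - 5*u/4 + 5/3)**3/2 + C.
The condition gives C = -141965/3456 - (-148877/3456) = 2.
So G(u) = -27*u**6/16 + 135*u**5/32 - 585*u**4/64 + 1325*u**3/128 - 325*u**2/32 + 125*u/24 - 17/54.
Check: d/du[-27*u**6/16 + 135*u**5/32 - 585*u**4/64 + 1325*u**3/128 - 325*u**2/32 + 125*u/24 - 17/54] = -81*u**5/8 + 675*u**4/32 - 585*u**3/16 + 3975*u**2/128 - 325*u/16 + 125/24 = G'(u).

G(u) = -27*u**6/16 + 135*u**5/32 - 585*u**4/64 + 1325*u**3/128 - 325*u**2/32 + 125*u/24 - 17/54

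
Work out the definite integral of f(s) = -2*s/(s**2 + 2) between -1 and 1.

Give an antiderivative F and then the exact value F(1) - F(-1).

The substitution u = s**2 + 2 works: f is exactly (dF/du)*(du/ds) for that inner function.
F(s) = -log(s**2 + 2) is an antiderivative of f.
Check: d/ds[-log(s**2 + 2)] = -2*s/(s**2 + 2) = f(s).
F(1) = -log(3); F(-1) = -log(3).
Integral = F(1) - F(-1) = 0.

Antiderivative: F(s) = -log(s**2 + 2); value = 0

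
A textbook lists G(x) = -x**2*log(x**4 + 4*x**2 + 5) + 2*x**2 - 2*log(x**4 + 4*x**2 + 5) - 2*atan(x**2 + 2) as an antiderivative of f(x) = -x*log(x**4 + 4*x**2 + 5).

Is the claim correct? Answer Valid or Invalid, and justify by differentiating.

Invalid: d/dx[G] - f = -x*log(x**4 + 4*x**2 + 5), which is not 0.

d/dx[G] = -2*x*log(x**4 + 4*x**2 + 5)
d/dx[G] - f(x) = -x*log(x**4 + 4*x**2 + 5) != 0.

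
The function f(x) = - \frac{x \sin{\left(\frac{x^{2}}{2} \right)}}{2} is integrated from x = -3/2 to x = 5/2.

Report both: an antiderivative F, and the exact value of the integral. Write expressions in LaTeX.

Antiderivative: F(x) = \frac{\cos{\left(\frac{x^{2}}{2} \right)}}{2}; value = \frac{\cos{\left(\frac{25}{8} \right)}}{2} - \frac{\cos{\left(\frac{9}{8} \right)}}{2}

f matches the chain-rule pattern g'(h)*h' with inner function h(x) = \frac{x^{2}}{2}; substituting u = h(x) collapses the integral.
F(x) = \frac{\cos{\left(\frac{x^{2}}{2} \right)}}{2} is an antiderivative of f.
Check: d/dx[\frac{\cos{\left(\frac{x^{2}}{2} \right)}}{2}] = - \frac{x \sin{\left(\frac{x^{2}}{2} \right)}}{2} = f(x).
F(5/2) = \frac{\cos{\left(\frac{25}{8} \right)}}{2}; F(-3/2) = \frac{\cos{\left(\frac{9}{8} \right)}}{2}.
Integral = F(5/2) - F(-3/2) = \frac{\cos{\left(\frac{25}{8} \right)}}{2} - \frac{\cos{\left(\frac{9}{8} \right)}}{2}.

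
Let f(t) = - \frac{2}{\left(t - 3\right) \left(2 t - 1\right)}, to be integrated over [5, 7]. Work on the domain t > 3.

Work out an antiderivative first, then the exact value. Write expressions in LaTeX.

Factor the denominator (\left(t - 3\right) \left(2 t - 1\right)) and decompose: f = \frac{4}{5 \left(2 t - 1\right)} - \frac{2}{5 \left(t - 3\right)}; each piece integrates to a log, atan, or power term.
F(t) = - \frac{2 \log{\left(t - 3 \right)}}{5} + \frac{2 \log{\left(t - \frac{1}{2} \right)}}{5} is an antiderivative of f.
Check: d/dt[- \frac{2 \log{\left(t - 3 \right)}}{5} + \frac{2 \log{\left(t - \frac{1}{2} \right)}}{5}] = - \frac{2}{2 t^{2} - 7 t + 3}, which equals f(t).
F(7) = - \frac{2 \log{\left(4 \right)}}{5} + \frac{2 \log{\left(\frac{13}{2} \right)}}{5}; F(5) = - \frac{2 \log{\left(2 \right)}}{5} + \frac{2 \log{\left(\frac{9}{2} \right)}}{5}.
Integral = F(7) - F(5) = - \frac{2 \log{\left(\frac{9}{2} \right)}}{5} - \frac{2 \log{\left(4 \right)}}{5} + \frac{2 \log{\left(2 \right)}}{5} + \frac{2 \log{\left(\frac{13}{2} \right)}}{5}.

Antiderivative: F(t) = - \frac{2 \log{\left(t - 3 \right)}}{5} + \frac{2 \log{\left(t - \frac{1}{2} \right)}}{5}; value = - \frac{2 \log{\left(\frac{9}{2} \right)}}{5} - \frac{2 \log{\left(4 \right)}}{5} + \frac{2 \log{\left(2 \right)}}{5} + \frac{2 \log{\left(\frac{13}{2} \right)}}{5}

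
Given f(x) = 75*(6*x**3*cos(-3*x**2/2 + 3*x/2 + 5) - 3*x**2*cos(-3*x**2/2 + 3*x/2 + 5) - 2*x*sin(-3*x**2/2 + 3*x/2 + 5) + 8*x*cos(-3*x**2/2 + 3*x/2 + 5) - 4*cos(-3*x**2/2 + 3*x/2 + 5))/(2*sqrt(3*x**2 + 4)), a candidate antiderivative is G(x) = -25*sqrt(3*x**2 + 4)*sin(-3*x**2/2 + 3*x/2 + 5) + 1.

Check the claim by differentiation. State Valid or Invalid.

d/dx[G] = (450*x**3*cos(-3*x**2/2 + 3*x/2 + 5) - 225*x**2*cos(-3*x**2/2 + 3*x/2 + 5) - 150*x*sin(-3*x**2/2 + 3*x/2 + 5) + 600*x*cos(-3*x**2/2 + 3*x/2 + 5) - 300*cos(-3*x**2/2 + 3*x/2 + 5))/(2*sqrt(3*x**2 + 4))
This equals f(x) exactly, so the claim holds.

Valid - differentiating G returns exactly f.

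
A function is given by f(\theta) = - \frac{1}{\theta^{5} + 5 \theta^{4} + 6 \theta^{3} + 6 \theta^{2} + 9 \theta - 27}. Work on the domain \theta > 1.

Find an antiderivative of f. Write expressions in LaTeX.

An antiderivative is F(\theta) = - \frac{\log{\left(\theta - 1 \right)}}{64} + \frac{\log{\left(\theta + 3 \right)}}{64} + \frac{\sqrt{3} \operatorname{atan}{\left(\frac{\sqrt{3} \theta}{3} \right)}}{72} - \frac{1}{48 \theta + 144}.

Factor the denominator (\left(\theta - 1\right) \left(\theta + 3\right)^{2} \left(\theta^{2} + 3\right)) and decompose: f = \frac{1}{24 \left(\theta^{2} + 3\right)} + \frac{1}{64 \left(\theta + 3\right)} + \frac{1}{48 \left(\theta + 3\right)^{2}} - \frac{1}{64 \left(\theta - 1\right)}; each piece integrates to a log, atan, or power term.
Check: d/d\theta[- \frac{\log{\left(\theta - 1 \right)}}{64} + \frac{\log{\left(\theta + 3 \right)}}{64} + \frac{\sqrt{3} \operatorname{atan}{\left(\frac{\sqrt{3} \theta}{3} \right)}}{72} - \frac{1}{48 \theta + 144}] = - \frac{1}{\theta^{5} + 5 \theta^{4} + 6 \theta^{3} + 6 \theta^{2} + 9 \theta - 27} = f(\theta).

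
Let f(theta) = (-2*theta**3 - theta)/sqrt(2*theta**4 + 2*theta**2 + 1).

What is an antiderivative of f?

An antiderivative is F(theta) = -sqrt(2*theta**4 + 2*theta**2 + 1)/2.

The substitution u = 2*theta**4 + 2*theta**2 + 1 works: f is exactly (dF/du)*(du/dtheta) for that inner function.
Check: d/dtheta[-sqrt(2*theta**4 + 2*theta**2 + 1)/2] = (-2*theta**3 - theta)/sqrt(2*theta**4 + 2*theta**2 + 1) = f(theta).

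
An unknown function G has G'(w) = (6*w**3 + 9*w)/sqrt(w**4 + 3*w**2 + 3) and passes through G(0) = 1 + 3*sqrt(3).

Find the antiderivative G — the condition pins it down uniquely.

G'(w) matches the chain-rule pattern g'(h)*h' with inner function h(w) = w**4 + 3*w**2 + 3; substituting u = h(w) collapses the integral.
A general antiderivative is 3*sqrt(w**4 + 3*w**2 + 3) + C.
The condition gives C = 1 + 3*sqrt(3) - (3*sqrt(3)) = 1.
So G(w) = 3*sqrt(w**4 + 3*w**2 + 3) + 1.
Check: d/dw[3*sqrt(w**4 + 3*w**2 + 3) + 1] = (6*w**3 + 9*w)/sqrt(w**4 + 3*w**2 + 3) = G'(w).

G(w) = 3*sqrt(w**4 + 3*w**2 + 3) + 1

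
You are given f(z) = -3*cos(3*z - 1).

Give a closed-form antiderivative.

Differentiate the proposed F(z) back; it has to land on f(z) exactly.
Check: d/dz[-sin(3*z - 1)] = -3*cos(3*z - 1) = f(z).

An antiderivative is F(z) = -sin(3*z - 1).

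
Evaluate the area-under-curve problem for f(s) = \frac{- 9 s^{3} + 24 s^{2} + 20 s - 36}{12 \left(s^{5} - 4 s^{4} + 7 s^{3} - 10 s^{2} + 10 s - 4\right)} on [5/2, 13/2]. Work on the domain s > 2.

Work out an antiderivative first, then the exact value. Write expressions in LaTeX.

Antiderivative: F(s) = \frac{42 s \log{\left(s - 2 \right)} - 122 s \log{\left(s - 1 \right)} + 40 s \log{\left(s^{2} + 2 \right)} - 23 \sqrt{2} s \operatorname{atan}{\left(\frac{\sqrt{2} s}{2} \right)} - 42 \log{\left(s - 2 \right)} + 122 \log{\left(s - 1 \right)} - 40 \log{\left(s^{2} + 2 \right)} + 23 \sqrt{2} \operatorname{atan}{\left(\frac{\sqrt{2} s}{2} \right)} - 3}{108 s - 108}; value = - \frac{61 \log{\left(\frac{11}{2} \right)}}{54} - \frac{10 \log{\left(\frac{33}{4} \right)}}{27} - \frac{23 \sqrt{2} \operatorname{atan}{\left(\frac{13 \sqrt{2}}{4} \right)}}{108} + \frac{4}{297} + \frac{7 \log{\left(2 \right)}}{18} + \frac{23 \sqrt{2} \operatorname{atan}{\left(\frac{5 \sqrt{2}}{4} \right)}}{108} + \frac{61 \log{\left(\frac{3}{2} \right)}}{54} + \frac{7 \log{\left(\frac{9}{2} \right)}}{18} + \frac{10 \log{\left(\frac{177}{4} \right)}}{27}

Factor the denominator (12 \left(s - 2\right) \left(s - 1\right)^{2} \left(s^{2} + 2\right)) and decompose: f = \frac{40 s - 23}{54 \left(s^{2} + 2\right)} - \frac{61}{54 \left(s - 1\right)} + \frac{1}{36 \left(s - 1\right)^{2}} + \frac{7}{18 \left(s - 2\right)}; each piece integrates to a log, atan, or power term.
F(s) = \frac{42 s \log{\left(s - 2 \right)} - 122 s \log{\left(s - 1 \right)} + 40 s \log{\left(s^{2} + 2 \right)} - 23 \sqrt{2} s \operatorname{atan}{\left(\frac{\sqrt{2} s}{2} \right)} - 42 \log{\left(s - 2 \right)} + 122 \log{\left(s - 1 \right)} - 40 \log{\left(s^{2} + 2 \right)} + 23 \sqrt{2} \operatorname{atan}{\left(\frac{\sqrt{2} s}{2} \right)} - 3}{108 s - 108} is an antiderivative of f.
Check: d/ds[\frac{42 s \log{\left(s - 2 \right)} - 122 s \log{\left(s - 1 \right)} + 40 s \log{\left(s^{2} + 2 \right)} - 23 \sqrt{2} s \operatorname{atan}{\left(\frac{\sqrt{2} s}{2} \right)} - 42 \log{\left(s - 2 \right)} + 122 \log{\left(s - 1 \right)} - 40 \log{\left(s^{2} + 2 \right)} + 23 \sqrt{2} \operatorname{atan}{\left(\frac{\sqrt{2} s}{2} \right)} - 3}{108 s - 108}] = \frac{- 9 s^{3} + 24 s^{2} + 20 s - 36}{12 s^{5} - 48 s^{4} + 84 s^{3} - 120 s^{2} + 120 s - 48}, which equals f(s).
F(13/2) = - \frac{61 \log{\left(\frac{11}{2} \right)}}{54} - \frac{23 \sqrt{2} \operatorname{atan}{\left(\frac{13 \sqrt{2}}{4} \right)}}{108} - \frac{1}{198} + \frac{7 \log{\left(\frac{9}{2} \right)}}{18} + \frac{10 \log{\left(\frac{177}{4} \right)}}{27}; F(5/2) = - \frac{61 \log{\left(\frac{3}{2} \right)}}{54} - \frac{23 \sqrt{2} \operatorname{atan}{\left(\frac{5 \sqrt{2}}{4} \right)}}{108} - \frac{7 \log{\left(2 \right)}}{18} - \frac{1}{54} + \frac{10 \log{\left(\frac{33}{4} \right)}}{27}.
Integral = F(13/2) - F(5/2) = - \frac{61 \log{\left(\frac{11}{2} \right)}}{54} - \frac{10 \log{\left(\frac{33}{4} \right)}}{27} - \frac{23 \sqrt{2} \operatorname{atan}{\left(\frac{13 \sqrt{2}}{4} \right)}}{108} + \frac{4}{297} + \frac{7 \log{\left(2 \right)}}{18} + \frac{23 \sqrt{2} \operatorname{atan}{\left(\frac{5 \sqrt{2}}{4} \right)}}{108} + \frac{61 \log{\left(\frac{3}{2} \right)}}{54} + \frac{7 \log{\left(\frac{9}{2} \right)}}{18} + \frac{10 \log{\left(\frac{177}{4} \right)}}{27}.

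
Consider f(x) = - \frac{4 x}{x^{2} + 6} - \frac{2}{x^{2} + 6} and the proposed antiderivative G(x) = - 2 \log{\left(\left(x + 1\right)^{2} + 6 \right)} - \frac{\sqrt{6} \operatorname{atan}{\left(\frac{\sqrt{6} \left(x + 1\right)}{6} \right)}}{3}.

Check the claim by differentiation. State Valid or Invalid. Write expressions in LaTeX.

d/dx[G] = \frac{- 4 x - 6}{x^{2} + 2 x + 7}
d/dx[G] - f(x) = \frac{4 x^{2} + 8 x - 22}{x^{4} + 2 x^{3} + 13 x^{2} + 12 x + 42} != 0.

Invalid: d/dx[G] - f = \frac{4 x^{2} + 8 x - 22}{x^{4} + 2 x^{3} + 13 x^{2} + 12 x + 42}, which is not 0.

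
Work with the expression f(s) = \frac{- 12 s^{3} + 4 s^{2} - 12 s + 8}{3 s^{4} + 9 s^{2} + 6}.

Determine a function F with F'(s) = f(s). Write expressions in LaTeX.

Any candidate F(s) must reproduce f(s) exactly when differentiated.
Check: d/ds[- 2 \log{\left(\frac{s^{2}}{2} + 1 \right)} + \frac{4 \operatorname{atan}{\left(s \right)}}{3}] = \frac{- 12 s^{3} + 4 s^{2} - 12 s + 8}{3 s^{4} + 9 s^{2} + 6} = f(s).

An antiderivative is F(s) = - 2 \log{\left(\frac{s^{2}}{2} + 1 \right)} + \frac{4 \operatorname{atan}{\left(s \right)}}{3}.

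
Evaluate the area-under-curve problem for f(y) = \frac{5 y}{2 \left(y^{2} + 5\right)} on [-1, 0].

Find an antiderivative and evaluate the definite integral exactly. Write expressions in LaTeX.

Antiderivative: F(y) = \frac{5 \log{\left(y^{2} + 5 \right)}}{4}; value = - \frac{5 \log{\left(6 \right)}}{4} + \frac{5 \log{\left(5 \right)}}{4}

f matches the chain-rule pattern g'(h)*h' with inner function h(y) = y^{2} + 5; substituting u = h(y) collapses the integral.
F(y) = \frac{5 \log{\left(y^{2} + 5 \right)}}{4} is an antiderivative of f.
Check: d/dy[\frac{5 \log{\left(y^{2} + 5 \right)}}{4}] = \frac{5 y}{2 y^{2} + 10}, which equals f(y).
F(0) = \frac{5 \log{\left(5 \right)}}{4}; F(-1) = \frac{5 \log{\left(6 \right)}}{4}.
Integral = F(0) - F(-1) = - \frac{5 \log{\left(6 \right)}}{4} + \frac{5 \log{\left(5 \right)}}{4}.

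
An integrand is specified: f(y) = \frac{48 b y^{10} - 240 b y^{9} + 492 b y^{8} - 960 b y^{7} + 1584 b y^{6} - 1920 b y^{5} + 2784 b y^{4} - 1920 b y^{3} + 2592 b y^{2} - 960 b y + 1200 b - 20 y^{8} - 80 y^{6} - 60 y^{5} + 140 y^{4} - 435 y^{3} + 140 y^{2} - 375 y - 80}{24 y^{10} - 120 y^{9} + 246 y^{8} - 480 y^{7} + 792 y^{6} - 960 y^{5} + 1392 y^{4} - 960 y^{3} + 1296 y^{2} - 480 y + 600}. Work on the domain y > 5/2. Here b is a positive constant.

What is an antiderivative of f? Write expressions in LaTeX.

Since d/dy undoes antidifferentiation here, F'(y) = f(y) is required of F(y).
Check: d/dy[2 b y + \frac{5}{4 \left(2 y^{4} + 4 y^{2} + 4\right)} + \frac{5}{3 \left(2 y - 5\right)}] = \frac{48 b y^{10} - 240 b y^{9} + 492 b y^{8} - 960 b y^{7} + 1584 b y^{6} - 1920 b y^{5} + 2784 b y^{4} - 1920 b y^{3} + 2592 b y^{2} - 960 b y + 1200 b - 20 y^{8} - 80 y^{6} - 60 y^{5} + 140 y^{4} - 435 y^{3} + 140 y^{2} - 375 y - 80}{24 y^{10} - 120 y^{9} + 246 y^{8} - 480 y^{7} + 792 y^{6} - 960 y^{5} + 1392 y^{4} - 960 y^{3} + 1296 y^{2} - 480 y + 600} = f(y).

An antiderivative is F(y) = 2 b y + \frac{5}{4 \left(2 y^{4} + 4 y^{2} + 4\right)} + \frac{5}{3 \left(2 y - 5\right)}.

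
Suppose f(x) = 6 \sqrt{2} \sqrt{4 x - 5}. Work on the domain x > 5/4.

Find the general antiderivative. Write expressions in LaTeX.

Since d/dx undoes antidifferentiation here, F'(x) = f(x) is required of F(x).
Check: d/dx[4 \left(2 x - \frac{5}{2}\right)^{\frac{3}{2}}] = 6 \sqrt{2} \sqrt{4 x - 5} = f(x).

F(x) = 4 \left(2 x - \frac{5}{2}\right)^{\frac{3}{2}} + C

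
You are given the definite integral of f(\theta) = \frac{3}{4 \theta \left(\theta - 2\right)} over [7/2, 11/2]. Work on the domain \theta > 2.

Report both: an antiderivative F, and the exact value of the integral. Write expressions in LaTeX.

Antiderivative: F(\theta) = - \frac{3 \log{\left(\theta \right)}}{8} + \frac{3 \log{\left(\theta - 2 \right)}}{8}; value = - \frac{3 \log{\left(\frac{11}{2} \right)}}{8} - \frac{3 \log{\left(\frac{3}{2} \right)}}{8} + \frac{3 \log{\left(\frac{7}{2} \right)}}{4}

The denominator factors as 4 \theta \left(\theta - 2\right); partial fractions split f into directly integrable pieces: \frac{3}{8 \left(\theta - 2\right)} - \frac{3}{8 \theta}.
F(\theta) = - \frac{3 \log{\left(\theta \right)}}{8} + \frac{3 \log{\left(\theta - 2 \right)}}{8} is an antiderivative of f.
Check: d/d\theta[- \frac{3 \log{\left(\theta \right)}}{8} + \frac{3 \log{\left(\theta - 2 \right)}}{8}] = \frac{3}{4 \theta^{2} - 8 \theta}, which equals f(\theta).
F(11/2) = - \frac{3 \log{\left(\frac{11}{2} \right)}}{8} + \frac{3 \log{\left(\frac{7}{2} \right)}}{8}; F(7/2) = - \frac{3 \log{\left(\frac{7}{2} \right)}}{8} + \frac{3 \log{\left(\frac{3}{2} \right)}}{8}.
Integral = F(11/2) - F(7/2) = - \frac{3 \log{\left(\frac{11}{2} \right)}}{8} - \frac{3 \log{\left(\frac{3}{2} \right)}}{8} + \frac{3 \log{\left(\frac{7}{2} \right)}}{4}.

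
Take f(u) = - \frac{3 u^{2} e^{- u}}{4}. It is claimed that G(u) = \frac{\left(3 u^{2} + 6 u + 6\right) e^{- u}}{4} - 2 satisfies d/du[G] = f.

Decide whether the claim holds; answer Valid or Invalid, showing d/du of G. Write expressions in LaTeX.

d/du[G] = - \frac{3 u^{2} e^{- u}}{4}
This equals f(u) exactly, so the claim holds.

Valid: G'(u) = f(u).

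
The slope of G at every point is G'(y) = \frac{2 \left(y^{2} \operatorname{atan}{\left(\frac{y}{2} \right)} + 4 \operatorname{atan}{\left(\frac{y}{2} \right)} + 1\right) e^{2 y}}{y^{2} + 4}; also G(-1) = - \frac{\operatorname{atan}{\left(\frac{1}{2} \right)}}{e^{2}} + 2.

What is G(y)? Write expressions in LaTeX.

G'(y) has the shape u'v + uv' for u = \operatorname{atan}{\left(\frac{y}{2} \right)} and v = e^{2 y} — it is the derivative of the product u*v.
A general antiderivative is e^{2 y} \operatorname{atan}{\left(\frac{y}{2} \right)} + C.
The condition gives C = - \frac{\operatorname{atan}{\left(\frac{1}{2} \right)}}{e^{2}} + 2 - (- \frac{\operatorname{atan}{\left(\frac{1}{2} \right)}}{e^{2}}) = 2.
So G(y) = e^{2 y} \operatorname{atan}{\left(\frac{y}{2} \right)} + 2.
Check: d/dy[e^{2 y} \operatorname{atan}{\left(\frac{y}{2} \right)} + 2] = \frac{2 y^{2} e^{2 y} \operatorname{atan}{\left(\frac{y}{2} \right)} + 8 e^{2 y} \operatorname{atan}{\left(\frac{y}{2} \right)} + 2 e^{2 y}}{y^{2} + 4}, which equals G'(y).

G(y) = e^{2 y} \operatorname{atan}{\left(\frac{y}{2} \right)} + 2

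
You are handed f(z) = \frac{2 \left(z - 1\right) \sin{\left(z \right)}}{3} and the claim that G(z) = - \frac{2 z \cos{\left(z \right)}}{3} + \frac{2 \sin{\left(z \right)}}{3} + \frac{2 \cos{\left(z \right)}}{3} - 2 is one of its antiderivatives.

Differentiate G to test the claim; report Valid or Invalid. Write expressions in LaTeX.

d/dz[G] = \frac{2 z \sin{\left(z \right)}}{3} - \frac{2 \sin{\left(z \right)}}{3}
This equals f(z) exactly, so the claim holds.

Valid - differentiating G returns exactly f.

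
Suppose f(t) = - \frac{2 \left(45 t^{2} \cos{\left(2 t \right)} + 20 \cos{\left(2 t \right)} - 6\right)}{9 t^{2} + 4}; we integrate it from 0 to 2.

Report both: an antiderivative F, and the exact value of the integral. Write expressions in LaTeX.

Antiderivative: F(t) = - 5 \sin{\left(2 t \right)} + 2 \operatorname{atan}{\left(\frac{3 t}{2} \right)}; value = 2 \operatorname{atan}{\left(3 \right)} - 5 \sin{\left(4 \right)}

Whatever form F(t) takes, F'(t) = f(t) is non-negotiable.
F(t) = - 5 \sin{\left(2 t \right)} + 2 \operatorname{atan}{\left(\frac{3 t}{2} \right)} is an antiderivative of f.
Check: d/dt[- 5 \sin{\left(2 t \right)} + 2 \operatorname{atan}{\left(\frac{3 t}{2} \right)}] = \frac{- 90 t^{2} \cos{\left(2 t \right)} - 40 \cos{\left(2 t \right)} + 12}{9 t^{2} + 4}, which equals f(t).
F(2) = 2 \operatorname{atan}{\left(3 \right)} - 5 \sin{\left(4 \right)}; F(0) = 0.
Integral = F(2) - F(0) = 2 \operatorname{atan}{\left(3 \right)} - 5 \sin{\left(4 \right)}.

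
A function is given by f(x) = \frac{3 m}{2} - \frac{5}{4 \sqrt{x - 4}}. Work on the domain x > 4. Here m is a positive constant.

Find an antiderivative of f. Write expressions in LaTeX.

An antiderivative is F(x) = \frac{3 m x}{2} - \frac{5 \sqrt{x - 4}}{2}.

Differentiate the proposed F(x) back; it has to land on f(x) exactly.
Check: d/dx[\frac{3 m x}{2} - \frac{5 \sqrt{x - 4}}{2}] = \frac{6 m \sqrt{x - 4} - 5}{4 \sqrt{x - 4}}, which equals f(x).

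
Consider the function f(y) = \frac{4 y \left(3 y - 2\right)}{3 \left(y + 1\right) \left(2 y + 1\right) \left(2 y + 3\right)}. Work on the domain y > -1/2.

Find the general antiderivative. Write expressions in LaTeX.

F(y) = \frac{7 \log{\left(y + \frac{1}{2} \right)} - 40 \log{\left(y + 1 \right)} + 39 \log{\left(y + \frac{3}{2} \right)}}{6} + C

The denominator factors as 3 \left(y + 1\right) \left(2 y + 1\right) \left(2 y + 3\right); partial fractions split f into directly integrable pieces: \frac{13}{2 y + 3} + \frac{7}{3 \left(2 y + 1\right)} - \frac{20}{3 \left(y + 1\right)}.
Check: d/dy[\frac{7 \log{\left(y + \frac{1}{2} \right)} - 40 \log{\left(y + 1 \right)} + 39 \log{\left(y + \frac{3}{2} \right)}}{6}] = \frac{12 y^{2} - 8 y}{12 y^{3} + 36 y^{2} + 33 y + 9}, which equals f(y).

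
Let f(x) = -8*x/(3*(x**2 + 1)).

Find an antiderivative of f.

An antiderivative is F(x) = -4*log(2*x**2 + 2)/3.

f matches the chain-rule pattern g'(h)*h' with inner function h(x) = 2*x**2 + 2; substituting u = h(x) collapses the integral.
Check: d/dx[-4*log(2*x**2 + 2)/3] = -8*x/(3*x**2 + 3), which equals f(x).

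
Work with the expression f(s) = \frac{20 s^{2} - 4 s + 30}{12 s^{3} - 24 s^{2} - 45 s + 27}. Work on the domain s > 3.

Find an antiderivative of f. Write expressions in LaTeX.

An antiderivative is F(s) = \frac{88 \log{\left(s - 3 \right)} - 33 \log{\left(s - \frac{1}{2} \right)} + 45 \log{\left(s + \frac{3}{2} \right)}}{60}.

Factor the denominator (3 \left(s - 3\right) \left(2 s - 1\right) \left(2 s + 3\right)) and decompose: f = \frac{3}{2 \left(2 s + 3\right)} - \frac{11}{10 \left(2 s - 1\right)} + \frac{22}{15 \left(s - 3\right)}; each piece integrates to a log, atan, or power term.
Check: d/ds[\frac{88 \log{\left(s - 3 \right)} - 33 \log{\left(s - \frac{1}{2} \right)} + 45 \log{\left(s + \frac{3}{2} \right)}}{60}] = \frac{20 s^{2} - 4 s + 30}{12 s^{3} - 24 s^{2} - 45 s + 27} = f(s).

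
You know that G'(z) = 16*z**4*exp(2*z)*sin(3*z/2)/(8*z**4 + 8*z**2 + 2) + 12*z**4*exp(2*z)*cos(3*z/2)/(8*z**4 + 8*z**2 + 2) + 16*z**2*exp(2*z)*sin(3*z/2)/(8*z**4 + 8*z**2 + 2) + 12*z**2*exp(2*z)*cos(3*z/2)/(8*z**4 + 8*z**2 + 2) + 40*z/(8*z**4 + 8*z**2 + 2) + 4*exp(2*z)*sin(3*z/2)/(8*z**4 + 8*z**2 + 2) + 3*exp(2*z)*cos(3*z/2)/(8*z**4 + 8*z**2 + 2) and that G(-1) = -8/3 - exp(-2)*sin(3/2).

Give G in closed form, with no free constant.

Integrate term by term and add the pieces.
A general antiderivative is exp(2*z)*sin(3*z/2) - 5/(2*(z**2 + 1/2)) + C.
The condition gives C = -8/3 - exp(-2)*sin(3/2) - (-5/3 - exp(-2)*sin(3/2)) = -1.
So G(z) = (2*z**2*exp(2*z)*sin(3*z/2) - 2*z**2 + exp(2*z)*sin(3*z/2) - 6)/(2*z**2 + 1).
Check: d/dz[(2*z**2*exp(2*z)*sin(3*z/2) - 2*z**2 + exp(2*z)*sin(3*z/2) - 6)/(2*z**2 + 1)] = (16*z**4*exp(2*z)*sin(3*z/2) + 12*z**4*exp(2*z)*cos(3*z/2) + 16*z**2*exp(2*z)*sin(3*z/2) + 12*z**2*exp(2*z)*cos(3*z/2) + 40*z + 4*exp(2*z)*sin(3*z/2) + 3*exp(2*z)*cos(3*z/2))/(8*z**4 + 8*z**2 + 2), which equals G'(z).

G(z) = (2*z**2*exp(2*z)*sin(3*z/2) - 2*z**2 + exp(2*z)*sin(3*z/2) - 6)/(2*z**2 + 1)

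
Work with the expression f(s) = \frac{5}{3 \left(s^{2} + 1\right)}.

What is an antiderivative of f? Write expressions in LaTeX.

An antiderivative is F(s) = \frac{5 \operatorname{atan}{\left(s \right)}}{3}.

Recover f(s) by differentiating a candidate F(s); any mismatch rules it out.
Check: d/ds[\frac{5 \operatorname{atan}{\left(s \right)}}{3}] = \frac{5}{3 s^{2} + 3}, which equals f(s).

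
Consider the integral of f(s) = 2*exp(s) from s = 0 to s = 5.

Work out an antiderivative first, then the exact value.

Recover f(s) by differentiating a candidate F(s); any mismatch rules it out.
F(s) = 2*exp(s) is an antiderivative of f.
Check: d/ds[2*exp(s)] = 2*exp(s) = f(s).
F(5) = 2*exp(5); F(0) = 2.
Integral = F(5) - F(0) = -2 + 2*exp(5).

Antiderivative: F(s) = 2*exp(s); value = -2 + 2*exp(5)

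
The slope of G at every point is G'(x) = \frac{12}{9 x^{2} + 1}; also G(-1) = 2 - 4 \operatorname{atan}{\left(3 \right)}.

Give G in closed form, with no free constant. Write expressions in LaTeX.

G(x) = 4 \operatorname{atan}{\left(3 x \right)} + 2

A first test for any G(x): its x-derivative must equal the given G'(x).
A general antiderivative is 4 \operatorname{atan}{\left(3 x \right)} + C.
The condition gives C = 2 - 4 \operatorname{atan}{\left(3 \right)} - (- 4 \operatorname{atan}{\left(3 \right)}) = 2.
So G(x) = 4 \operatorname{atan}{\left(3 x \right)} + 2.
Check: d/dx[4 \operatorname{atan}{\left(3 x \right)} + 2] = \frac{12}{9 x^{2} + 1} = G'(x).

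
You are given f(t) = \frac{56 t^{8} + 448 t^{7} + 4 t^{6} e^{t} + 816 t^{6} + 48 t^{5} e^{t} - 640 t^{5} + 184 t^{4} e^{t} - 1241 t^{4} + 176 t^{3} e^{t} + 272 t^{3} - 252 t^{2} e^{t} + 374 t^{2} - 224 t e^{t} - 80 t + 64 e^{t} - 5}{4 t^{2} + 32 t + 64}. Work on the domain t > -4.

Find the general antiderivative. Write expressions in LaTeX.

F(t) = \frac{\left(t - 1\right)^{2} \left(t + 1\right)^{2} \left(8 t^{4} + 32 t^{3} + 4 t e^{t} + 16 e^{t} + 5\right)}{4 \left(t + 4\right)} + C

Recognize the product-rule pattern: f = u'v + uv' with u = - \left(t^{2} - 1\right)^{2}, v = - 2 t^{3} - e^{t} - \frac{5}{4 \left(t + 4\right)}, so integration by parts undoes it.
Check: d/dt[\frac{\left(t - 1\right)^{2} \left(t + 1\right)^{2} \left(8 t^{4} + 32 t^{3} + 4 t e^{t} + 16 e^{t} + 5\right)}{4 \left(t + 4\right)}] = \frac{56 t^{8} + 448 t^{7} + 4 t^{6} e^{t} + 816 t^{6} + 48 t^{5} e^{t} - 640 t^{5} + 184 t^{4} e^{t} - 1241 t^{4} + 176 t^{3} e^{t} + 272 t^{3} - 252 t^{2} e^{t} + 374 t^{2} - 224 t e^{t} - 80 t + 64 e^{t} - 5}{4 t^{2} + 32 t + 64} = f(t).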